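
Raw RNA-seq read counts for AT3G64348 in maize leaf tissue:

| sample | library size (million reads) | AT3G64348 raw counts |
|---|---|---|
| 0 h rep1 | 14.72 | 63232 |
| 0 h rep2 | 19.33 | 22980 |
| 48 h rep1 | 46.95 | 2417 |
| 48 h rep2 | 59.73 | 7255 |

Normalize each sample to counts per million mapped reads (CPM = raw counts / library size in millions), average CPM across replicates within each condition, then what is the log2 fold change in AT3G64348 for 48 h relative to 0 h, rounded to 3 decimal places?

CPM(0 h rep1) = 63232 / 14.72 = 4295.6522
CPM(0 h rep2) = 22980 / 19.33 = 1188.8257
CPM(48 h rep1) = 2417 / 46.95 = 51.4803
CPM(48 h rep2) = 7255 / 59.73 = 121.4633
mean CPM(0 h) = 2742.2389; mean CPM(48 h) = 86.4718
Fold change = 86.4718 / 2742.2389 = 0.03153
log2(0.03153) = -4.9870

-4.987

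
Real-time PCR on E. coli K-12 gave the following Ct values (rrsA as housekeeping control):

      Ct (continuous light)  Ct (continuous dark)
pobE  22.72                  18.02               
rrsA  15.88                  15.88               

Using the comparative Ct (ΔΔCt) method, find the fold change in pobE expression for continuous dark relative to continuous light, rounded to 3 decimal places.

ΔCt(continuous light) = 22.720 − 15.880 = 6.840
ΔCt(continuous dark) = 18.020 − 15.880 = 2.140
ΔΔCt = 2.140 − 6.840 = -4.700
Fold change = 2^(−(-4.700)) = 2^4.700 = 25.9921

25.992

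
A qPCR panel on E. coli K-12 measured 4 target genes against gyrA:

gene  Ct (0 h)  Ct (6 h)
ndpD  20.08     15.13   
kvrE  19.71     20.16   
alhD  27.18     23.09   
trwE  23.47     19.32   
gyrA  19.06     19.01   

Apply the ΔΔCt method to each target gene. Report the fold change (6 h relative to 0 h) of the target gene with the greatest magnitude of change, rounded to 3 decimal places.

ndpD: ΔΔCt = (15.13−19.01) − (20.08−19.06) = -3.88 − 1.02 = -4.90; fold change = 2^4.90 = 29.857
kvrE: ΔΔCt = (20.16−19.01) − (19.71−19.06) = 1.15 − 0.65 = 0.50; fold change = 2^-0.50 = 0.707
alhD: ΔΔCt = (23.09−19.01) − (27.18−19.06) = 4.08 − 8.12 = -4.04; fold change = 2^4.04 = 16.450
trwE: ΔΔCt = (19.32−19.01) − (23.47−19.06) = 0.31 − 4.41 = -4.10; fold change = 2^4.10 = 17.148
ndpD has the largest |ΔΔCt| = 4.90.

29.857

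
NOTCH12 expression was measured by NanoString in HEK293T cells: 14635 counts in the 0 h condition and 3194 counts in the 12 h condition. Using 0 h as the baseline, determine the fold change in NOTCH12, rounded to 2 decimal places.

Fold change = 3194 / 14635 = 0.218
NOTCH12 is downregulated.

0.22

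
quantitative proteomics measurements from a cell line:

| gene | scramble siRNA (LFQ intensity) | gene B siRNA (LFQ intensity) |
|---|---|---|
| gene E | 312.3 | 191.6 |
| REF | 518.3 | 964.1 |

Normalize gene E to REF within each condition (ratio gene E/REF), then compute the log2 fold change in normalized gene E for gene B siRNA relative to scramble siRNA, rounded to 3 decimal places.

gene E/REF (scramble siRNA) = 312.3 / 518.3 = 0.60255
gene E/REF (gene B siRNA) = 191.6 / 964.1 = 0.19873
Fold change = 0.19873 / 0.60255 = 0.3298
log2(0.3298) = -1.6002

-1.600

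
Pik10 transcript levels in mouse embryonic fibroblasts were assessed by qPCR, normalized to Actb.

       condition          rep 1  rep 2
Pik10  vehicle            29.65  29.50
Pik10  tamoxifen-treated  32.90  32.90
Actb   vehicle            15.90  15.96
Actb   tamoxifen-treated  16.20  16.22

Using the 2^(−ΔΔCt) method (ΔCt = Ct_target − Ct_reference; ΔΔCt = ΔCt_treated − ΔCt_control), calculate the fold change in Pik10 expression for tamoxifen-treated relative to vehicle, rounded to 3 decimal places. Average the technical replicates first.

Mean Ct: Pik10 vehicle 29.575; Pik10 tamoxifen-treated 32.900; Actb vehicle 15.930; Actb tamoxifen-treated 16.210
ΔCt(vehicle) = 29.575 − 15.930 = 13.645
ΔCt(tamoxifen-treated) = 32.900 − 16.210 = 16.690
ΔΔCt = 16.690 − 13.645 = 3.045
Fold change = 2^(−3.045) = 0.1212

0.121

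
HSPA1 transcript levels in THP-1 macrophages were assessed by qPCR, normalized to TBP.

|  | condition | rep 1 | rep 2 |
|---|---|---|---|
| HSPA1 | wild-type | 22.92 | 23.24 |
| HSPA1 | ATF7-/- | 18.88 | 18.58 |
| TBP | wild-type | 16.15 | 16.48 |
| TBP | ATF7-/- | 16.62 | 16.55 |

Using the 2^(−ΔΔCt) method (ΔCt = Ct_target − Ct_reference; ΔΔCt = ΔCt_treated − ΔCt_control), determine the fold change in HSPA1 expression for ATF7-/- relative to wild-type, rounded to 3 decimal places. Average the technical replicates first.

Mean Ct: HSPA1 wild-type 23.080; HSPA1 ATF7-/- 18.730; TBP wild-type 16.315; TBP ATF7-/- 16.585
ΔCt(wild-type) = 23.080 − 16.315 = 6.765
ΔCt(ATF7-/-) = 18.730 − 16.585 = 2.145
ΔΔCt = 2.145 − 6.765 = -4.620
Fold change = 2^(−(-4.620)) = 2^4.620 = 24.5900

24.590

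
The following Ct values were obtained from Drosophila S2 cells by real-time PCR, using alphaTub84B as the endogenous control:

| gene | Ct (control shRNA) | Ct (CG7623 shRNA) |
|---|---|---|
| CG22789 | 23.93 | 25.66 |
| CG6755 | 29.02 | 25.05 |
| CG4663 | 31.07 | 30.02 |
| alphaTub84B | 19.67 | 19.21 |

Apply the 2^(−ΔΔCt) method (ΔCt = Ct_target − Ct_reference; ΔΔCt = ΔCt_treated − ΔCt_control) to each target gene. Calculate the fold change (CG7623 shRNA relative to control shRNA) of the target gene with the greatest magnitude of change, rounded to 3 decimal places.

CG22789: ΔΔCt = (25.66−19.21) − (23.93−19.67) = 6.45 − 4.26 = 2.19; fold change = 2^-2.19 = 0.219
CG6755: ΔΔCt = (25.05−19.21) − (29.02−19.67) = 5.84 − 9.35 = -3.51; fold change = 2^3.51 = 11.392
CG4663: ΔΔCt = (30.02−19.21) − (31.07−19.67) = 10.81 − 11.40 = -0.59; fold change = 2^0.59 = 1.505
CG6755 has the largest |ΔΔCt| = 3.51.

11.392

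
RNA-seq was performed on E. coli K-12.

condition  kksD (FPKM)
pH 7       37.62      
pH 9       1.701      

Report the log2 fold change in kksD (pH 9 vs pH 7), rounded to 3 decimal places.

Fold change = 1.701 / 37.62 = 0.0452
log2(0.0452) = -4.4670

-4.467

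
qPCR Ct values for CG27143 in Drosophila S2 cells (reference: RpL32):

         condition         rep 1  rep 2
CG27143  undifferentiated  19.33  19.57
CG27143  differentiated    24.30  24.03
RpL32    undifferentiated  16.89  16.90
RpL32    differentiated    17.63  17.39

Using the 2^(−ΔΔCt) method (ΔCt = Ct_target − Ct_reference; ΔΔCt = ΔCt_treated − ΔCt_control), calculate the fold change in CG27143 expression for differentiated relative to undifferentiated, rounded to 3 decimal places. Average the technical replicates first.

0.058

Mean Ct: CG27143 undifferentiated 19.450; CG27143 differentiated 24.165; RpL32 undifferentiated 16.895; RpL32 differentiated 17.510
ΔCt(undifferentiated) = 19.450 − 16.895 = 2.555
ΔCt(differentiated) = 24.165 − 17.510 = 6.655
ΔΔCt = 6.655 − 2.555 = 4.100
Fold change = 2^(−4.100) = 0.0583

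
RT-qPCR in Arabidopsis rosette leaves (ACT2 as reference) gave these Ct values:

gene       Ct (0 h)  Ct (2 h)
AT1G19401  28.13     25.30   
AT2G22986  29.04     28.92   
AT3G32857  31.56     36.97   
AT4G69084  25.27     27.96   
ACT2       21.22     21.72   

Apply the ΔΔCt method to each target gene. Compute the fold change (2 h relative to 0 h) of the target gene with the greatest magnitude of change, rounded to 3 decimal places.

AT1G19401: ΔΔCt = (25.30−21.72) − (28.13−21.22) = 3.58 − 6.91 = -3.33; fold change = 2^3.33 = 10.056
AT2G22986: ΔΔCt = (28.92−21.72) − (29.04−21.22) = 7.20 − 7.82 = -0.62; fold change = 2^0.62 = 1.537
AT3G32857: ΔΔCt = (36.97−21.72) − (31.56−21.22) = 15.25 − 10.34 = 4.91; fold change = 2^-4.91 = 0.033
AT4G69084: ΔΔCt = (27.96−21.72) − (25.27−21.22) = 6.24 − 4.05 = 2.19; fold change = 2^-2.19 = 0.219
AT3G32857 has the largest |ΔΔCt| = 4.91.

0.033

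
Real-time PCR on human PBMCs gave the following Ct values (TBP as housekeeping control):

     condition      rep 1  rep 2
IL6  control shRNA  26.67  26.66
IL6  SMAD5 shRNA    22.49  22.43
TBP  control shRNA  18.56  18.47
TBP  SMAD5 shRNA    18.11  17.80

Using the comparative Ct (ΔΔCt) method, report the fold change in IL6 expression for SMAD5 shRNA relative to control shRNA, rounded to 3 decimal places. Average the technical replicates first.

12.510

Mean Ct: IL6 control shRNA 26.665; IL6 SMAD5 shRNA 22.460; TBP control shRNA 18.515; TBP SMAD5 shRNA 17.955
ΔCt(control shRNA) = 26.665 − 18.515 = 8.150
ΔCt(SMAD5 shRNA) = 22.460 − 17.955 = 4.505
ΔΔCt = 4.505 − 8.150 = -3.645
Fold change = 2^(−(-3.645)) = 2^3.645 = 12.5099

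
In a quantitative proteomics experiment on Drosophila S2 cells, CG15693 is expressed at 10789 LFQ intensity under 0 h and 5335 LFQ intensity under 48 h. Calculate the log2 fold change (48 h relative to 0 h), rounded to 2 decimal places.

Fold change = 5335 / 10789 = 0.4945
log2(0.4945) = -1.016

-1.02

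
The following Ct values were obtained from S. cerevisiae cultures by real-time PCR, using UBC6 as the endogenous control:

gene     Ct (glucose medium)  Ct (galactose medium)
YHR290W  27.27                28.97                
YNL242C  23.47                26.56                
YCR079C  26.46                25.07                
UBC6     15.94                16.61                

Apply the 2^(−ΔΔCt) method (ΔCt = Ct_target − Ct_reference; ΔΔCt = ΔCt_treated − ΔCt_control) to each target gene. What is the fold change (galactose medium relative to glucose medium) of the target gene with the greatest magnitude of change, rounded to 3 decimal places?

0.187

YHR290W: ΔΔCt = (28.97−16.61) − (27.27−15.94) = 12.36 − 11.33 = 1.03; fold change = 2^-1.03 = 0.490
YNL242C: ΔΔCt = (26.56−16.61) − (23.47−15.94) = 9.95 − 7.53 = 2.42; fold change = 2^-2.42 = 0.187
YCR079C: ΔΔCt = (25.07−16.61) − (26.46−15.94) = 8.46 − 10.52 = -2.06; fold change = 2^2.06 = 4.170
YNL242C has the largest |ΔΔCt| = 2.42.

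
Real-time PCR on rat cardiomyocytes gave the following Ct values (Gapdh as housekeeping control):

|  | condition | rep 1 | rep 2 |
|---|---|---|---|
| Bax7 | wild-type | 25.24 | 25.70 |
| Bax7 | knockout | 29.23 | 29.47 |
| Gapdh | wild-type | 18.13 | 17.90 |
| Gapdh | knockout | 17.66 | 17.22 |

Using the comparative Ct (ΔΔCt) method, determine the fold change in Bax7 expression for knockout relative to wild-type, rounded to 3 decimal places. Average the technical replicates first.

Mean Ct: Bax7 wild-type 25.470; Bax7 knockout 29.350; Gapdh wild-type 18.015; Gapdh knockout 17.440
ΔCt(wild-type) = 25.470 − 18.015 = 7.455
ΔCt(knockout) = 29.350 − 17.440 = 11.910
ΔΔCt = 11.910 − 7.455 = 4.455
Fold change = 2^(−4.455) = 0.0456

0.046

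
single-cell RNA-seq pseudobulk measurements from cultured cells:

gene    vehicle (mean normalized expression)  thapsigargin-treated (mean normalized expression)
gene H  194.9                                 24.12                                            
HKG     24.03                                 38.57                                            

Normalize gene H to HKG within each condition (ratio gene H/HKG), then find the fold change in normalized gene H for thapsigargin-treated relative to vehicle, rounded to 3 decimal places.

gene H/HKG (vehicle) = 194.9 / 24.03 = 8.1107
gene H/HKG (thapsigargin-treated) = 24.12 / 38.57 = 0.62536
Fold change = 0.62536 / 8.1107 = 0.0771

0.077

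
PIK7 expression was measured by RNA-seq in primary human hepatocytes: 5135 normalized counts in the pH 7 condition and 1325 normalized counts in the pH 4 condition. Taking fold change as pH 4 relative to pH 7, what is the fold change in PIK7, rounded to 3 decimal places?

Fold change = 1325 / 5135 = 0.2580
PIK7 is downregulated.

0.258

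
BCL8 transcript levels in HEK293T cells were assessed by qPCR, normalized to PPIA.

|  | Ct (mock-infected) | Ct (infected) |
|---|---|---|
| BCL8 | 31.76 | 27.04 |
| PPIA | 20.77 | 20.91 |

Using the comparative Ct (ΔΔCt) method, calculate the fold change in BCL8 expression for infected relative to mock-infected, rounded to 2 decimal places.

ΔCt(mock-infected) = 31.760 − 20.770 = 10.990
ΔCt(infected) = 27.040 − 20.910 = 6.130
ΔΔCt = 6.130 − 10.990 = -4.860
Fold change = 2^(−(-4.860)) = 2^4.860 = 29.041

29.04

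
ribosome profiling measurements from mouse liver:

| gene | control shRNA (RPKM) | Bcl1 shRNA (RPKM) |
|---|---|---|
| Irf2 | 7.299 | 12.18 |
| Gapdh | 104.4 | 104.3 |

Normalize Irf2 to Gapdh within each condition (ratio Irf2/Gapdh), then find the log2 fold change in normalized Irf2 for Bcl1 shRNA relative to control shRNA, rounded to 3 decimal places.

Irf2/Gapdh (control shRNA) = 7.299 / 104.4 = 0.069914
Irf2/Gapdh (Bcl1 shRNA) = 12.18 / 104.3 = 0.11678
Fold change = 0.11678 / 0.069914 = 1.6703
log2(1.6703) = 0.7401

0.740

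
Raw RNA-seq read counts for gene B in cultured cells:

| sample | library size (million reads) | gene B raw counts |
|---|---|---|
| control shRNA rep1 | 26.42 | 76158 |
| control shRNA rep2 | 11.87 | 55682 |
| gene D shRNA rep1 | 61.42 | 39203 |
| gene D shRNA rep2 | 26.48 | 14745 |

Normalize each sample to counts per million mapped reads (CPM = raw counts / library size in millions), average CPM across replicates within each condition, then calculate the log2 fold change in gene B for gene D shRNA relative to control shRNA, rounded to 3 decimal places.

CPM(control shRNA rep1) = 76158 / 26.42 = 2882.5889
CPM(control shRNA rep2) = 55682 / 11.87 = 4690.9857
CPM(gene D shRNA rep1) = 39203 / 61.42 = 638.2774
CPM(gene D shRNA rep2) = 14745 / 26.48 = 556.8353
mean CPM(control shRNA) = 3786.7873; mean CPM(gene D shRNA) = 597.5564
Fold change = 597.5564 / 3786.7873 = 0.15780
log2(0.15780) = -2.6638

-2.664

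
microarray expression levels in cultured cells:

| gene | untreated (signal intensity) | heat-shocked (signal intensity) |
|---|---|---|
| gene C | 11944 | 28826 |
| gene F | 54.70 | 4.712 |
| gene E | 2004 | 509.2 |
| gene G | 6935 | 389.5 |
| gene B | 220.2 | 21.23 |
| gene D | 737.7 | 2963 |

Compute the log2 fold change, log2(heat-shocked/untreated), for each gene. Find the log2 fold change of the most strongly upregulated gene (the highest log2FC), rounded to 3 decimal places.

2.006

log2(28826/11944) = 1.271  (gene C)
log2(4.712/54.70) = -3.537  (gene F)
log2(509.2/2004) = -1.977  (gene E)
log2(389.5/6935) = -4.154  (gene G)
log2(21.23/220.2) = -3.375  (gene B)
log2(2963/737.7) = 2.006  (gene D)
gene D is most strongly upregulated.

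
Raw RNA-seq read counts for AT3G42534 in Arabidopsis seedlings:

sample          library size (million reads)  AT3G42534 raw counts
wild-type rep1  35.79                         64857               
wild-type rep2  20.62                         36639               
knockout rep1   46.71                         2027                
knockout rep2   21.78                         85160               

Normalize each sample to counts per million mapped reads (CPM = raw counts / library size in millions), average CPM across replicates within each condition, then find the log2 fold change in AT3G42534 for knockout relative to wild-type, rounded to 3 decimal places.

0.140

CPM(wild-type rep1) = 64857 / 35.79 = 1812.1542
CPM(wild-type rep2) = 36639 / 20.62 = 1776.8671
CPM(knockout rep1) = 2027 / 46.71 = 43.3954
CPM(knockout rep2) = 85160 / 21.78 = 3910.0092
mean CPM(wild-type) = 1794.5107; mean CPM(knockout) = 1976.7023
Fold change = 1976.7023 / 1794.5107 = 1.10153
log2(1.10153) = 0.1395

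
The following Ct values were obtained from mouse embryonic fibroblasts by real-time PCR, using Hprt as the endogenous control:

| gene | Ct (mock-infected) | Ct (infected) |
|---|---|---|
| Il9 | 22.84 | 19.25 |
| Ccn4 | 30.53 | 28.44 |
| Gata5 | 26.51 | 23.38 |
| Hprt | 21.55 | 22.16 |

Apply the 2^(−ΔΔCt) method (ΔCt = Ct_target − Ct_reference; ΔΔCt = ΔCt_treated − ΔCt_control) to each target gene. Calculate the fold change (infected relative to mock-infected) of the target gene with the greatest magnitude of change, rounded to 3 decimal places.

Il9: ΔΔCt = (19.25−22.16) − (22.84−21.55) = -2.91 − 1.29 = -4.20; fold change = 2^4.20 = 18.379
Ccn4: ΔΔCt = (28.44−22.16) − (30.53−21.55) = 6.28 − 8.98 = -2.70; fold change = 2^2.70 = 6.498
Gata5: ΔΔCt = (23.38−22.16) − (26.51−21.55) = 1.22 − 4.96 = -3.74; fold change = 2^3.74 = 13.361
Il9 has the largest |ΔΔCt| = 4.20.

18.379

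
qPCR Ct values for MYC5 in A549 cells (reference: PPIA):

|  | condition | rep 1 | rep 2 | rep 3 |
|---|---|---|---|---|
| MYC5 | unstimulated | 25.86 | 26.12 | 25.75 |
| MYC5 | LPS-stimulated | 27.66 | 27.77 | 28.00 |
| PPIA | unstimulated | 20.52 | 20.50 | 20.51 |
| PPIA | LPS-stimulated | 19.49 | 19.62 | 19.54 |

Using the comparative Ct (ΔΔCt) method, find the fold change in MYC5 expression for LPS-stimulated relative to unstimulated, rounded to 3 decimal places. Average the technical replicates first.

0.138

Mean Ct: MYC5 unstimulated 25.910; MYC5 LPS-stimulated 27.810; PPIA unstimulated 20.510; PPIA LPS-stimulated 19.550
ΔCt(unstimulated) = 25.910 − 20.510 = 5.400
ΔCt(LPS-stimulated) = 27.810 − 19.550 = 8.260
ΔΔCt = 8.260 − 5.400 = 2.860
Fold change = 2^(−2.860) = 0.1377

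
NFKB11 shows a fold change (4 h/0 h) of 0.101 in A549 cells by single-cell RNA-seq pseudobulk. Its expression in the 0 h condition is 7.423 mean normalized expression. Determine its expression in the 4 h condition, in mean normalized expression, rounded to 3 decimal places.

4 h expression = 7.423 × 0.101 = 0.750

0.750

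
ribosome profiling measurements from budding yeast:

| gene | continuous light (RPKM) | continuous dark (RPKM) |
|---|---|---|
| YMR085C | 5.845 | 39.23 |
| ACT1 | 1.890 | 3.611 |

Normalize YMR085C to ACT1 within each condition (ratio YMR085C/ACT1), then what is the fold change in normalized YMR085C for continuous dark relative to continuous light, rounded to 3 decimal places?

3.513

YMR085C/ACT1 (continuous light) = 5.845 / 1.890 = 3.0926
YMR085C/ACT1 (continuous dark) = 39.23 / 3.611 = 10.864
Fold change = 10.864 / 3.0926 = 3.5129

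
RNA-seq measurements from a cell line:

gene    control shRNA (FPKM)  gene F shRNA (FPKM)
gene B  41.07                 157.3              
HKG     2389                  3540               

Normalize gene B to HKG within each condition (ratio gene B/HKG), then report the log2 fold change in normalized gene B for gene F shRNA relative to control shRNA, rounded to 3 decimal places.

1.370

gene B/HKG (control shRNA) = 41.07 / 2389 = 0.017191
gene B/HKG (gene F shRNA) = 157.3 / 3540 = 0.044435
Fold change = 0.044435 / 0.017191 = 2.5847
log2(2.5847) = 1.3700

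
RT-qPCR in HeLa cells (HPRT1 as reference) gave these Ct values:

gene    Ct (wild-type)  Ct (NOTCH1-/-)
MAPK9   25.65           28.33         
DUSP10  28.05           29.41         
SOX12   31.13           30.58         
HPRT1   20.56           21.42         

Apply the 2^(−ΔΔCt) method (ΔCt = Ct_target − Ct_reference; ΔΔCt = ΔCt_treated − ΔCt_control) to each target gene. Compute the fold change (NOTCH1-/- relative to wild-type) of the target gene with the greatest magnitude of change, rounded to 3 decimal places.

MAPK9: ΔΔCt = (28.33−21.42) − (25.65−20.56) = 6.91 − 5.09 = 1.82; fold change = 2^-1.82 = 0.283
DUSP10: ΔΔCt = (29.41−21.42) − (28.05−20.56) = 7.99 − 7.49 = 0.50; fold change = 2^-0.50 = 0.707
SOX12: ΔΔCt = (30.58−21.42) − (31.13−20.56) = 9.16 − 10.57 = -1.41; fold change = 2^1.41 = 2.657
MAPK9 has the largest |ΔΔCt| = 1.82.

0.283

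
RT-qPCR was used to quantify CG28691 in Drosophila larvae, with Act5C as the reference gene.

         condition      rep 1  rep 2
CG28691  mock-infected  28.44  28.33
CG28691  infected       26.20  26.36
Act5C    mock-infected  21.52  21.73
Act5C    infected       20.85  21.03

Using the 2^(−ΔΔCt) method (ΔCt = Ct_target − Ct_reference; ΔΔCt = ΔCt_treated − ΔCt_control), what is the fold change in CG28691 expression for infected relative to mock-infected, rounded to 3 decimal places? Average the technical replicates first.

2.676

Mean Ct: CG28691 mock-infected 28.385; CG28691 infected 26.280; Act5C mock-infected 21.625; Act5C infected 20.940
ΔCt(mock-infected) = 28.385 − 21.625 = 6.760
ΔCt(infected) = 26.280 − 20.940 = 5.340
ΔΔCt = 5.340 − 6.760 = -1.420
Fold change = 2^(−(-1.420)) = 2^1.420 = 2.6759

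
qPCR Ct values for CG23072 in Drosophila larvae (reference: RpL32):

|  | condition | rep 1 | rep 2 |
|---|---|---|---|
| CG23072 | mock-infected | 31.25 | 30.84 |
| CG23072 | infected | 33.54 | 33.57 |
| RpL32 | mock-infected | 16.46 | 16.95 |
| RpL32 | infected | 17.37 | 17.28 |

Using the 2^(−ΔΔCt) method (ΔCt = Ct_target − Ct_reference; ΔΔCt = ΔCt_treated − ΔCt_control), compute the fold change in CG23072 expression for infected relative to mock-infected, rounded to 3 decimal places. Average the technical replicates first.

0.270

Mean Ct: CG23072 mock-infected 31.045; CG23072 infected 33.555; RpL32 mock-infected 16.705; RpL32 infected 17.325
ΔCt(mock-infected) = 31.045 − 16.705 = 14.340
ΔCt(infected) = 33.555 − 17.325 = 16.230
ΔΔCt = 16.230 − 14.340 = 1.890
Fold change = 2^(−1.890) = 0.2698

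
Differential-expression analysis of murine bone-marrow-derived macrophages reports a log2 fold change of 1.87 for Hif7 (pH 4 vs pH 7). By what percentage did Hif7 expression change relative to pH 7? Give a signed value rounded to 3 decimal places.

265.533%

Fold change = 2^(1.87) = 3.6553
Percent change = (FC − 1) × 100% = (3.6553 − 1) × 100 = 265.533%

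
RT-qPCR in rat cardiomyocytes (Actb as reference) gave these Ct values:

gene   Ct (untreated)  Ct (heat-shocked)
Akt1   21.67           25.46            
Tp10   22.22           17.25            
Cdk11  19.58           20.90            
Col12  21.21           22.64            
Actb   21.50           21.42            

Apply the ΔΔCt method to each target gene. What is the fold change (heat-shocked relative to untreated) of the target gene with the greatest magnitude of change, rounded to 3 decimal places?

Akt1: ΔΔCt = (25.46−21.42) − (21.67−21.50) = 4.04 − 0.17 = 3.87; fold change = 2^-3.87 = 0.068
Tp10: ΔΔCt = (17.25−21.42) − (22.22−21.50) = -4.17 − 0.72 = -4.89; fold change = 2^4.89 = 29.651
Cdk11: ΔΔCt = (20.90−21.42) − (19.58−21.50) = -0.52 − (-1.92) = 1.40; fold change = 2^-1.40 = 0.379
Col12: ΔΔCt = (22.64−21.42) − (21.21−21.50) = 1.22 − (-0.29) = 1.51; fold change = 2^-1.51 = 0.351
Tp10 has the largest |ΔΔCt| = 4.89.

29.651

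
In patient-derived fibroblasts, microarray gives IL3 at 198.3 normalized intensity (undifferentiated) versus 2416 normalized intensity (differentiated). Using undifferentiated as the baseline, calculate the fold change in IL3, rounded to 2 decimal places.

12.18

Fold change = 2416 / 198.3 = 12.184
IL3 is upregulated.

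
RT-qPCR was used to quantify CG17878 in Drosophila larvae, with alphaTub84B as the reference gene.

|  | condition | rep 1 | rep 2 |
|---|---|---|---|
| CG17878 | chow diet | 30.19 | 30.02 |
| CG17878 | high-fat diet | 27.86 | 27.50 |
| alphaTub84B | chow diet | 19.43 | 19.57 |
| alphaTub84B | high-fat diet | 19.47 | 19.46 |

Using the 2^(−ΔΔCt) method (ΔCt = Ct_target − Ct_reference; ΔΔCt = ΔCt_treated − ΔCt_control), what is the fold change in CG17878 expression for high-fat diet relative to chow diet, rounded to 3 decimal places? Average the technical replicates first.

5.242

Mean Ct: CG17878 chow diet 30.105; CG17878 high-fat diet 27.680; alphaTub84B chow diet 19.500; alphaTub84B high-fat diet 19.465
ΔCt(chow diet) = 30.105 − 19.500 = 10.605
ΔCt(high-fat diet) = 27.680 − 19.465 = 8.215
ΔΔCt = 8.215 − 10.605 = -2.390
Fold change = 2^(−(-2.390)) = 2^2.390 = 5.2416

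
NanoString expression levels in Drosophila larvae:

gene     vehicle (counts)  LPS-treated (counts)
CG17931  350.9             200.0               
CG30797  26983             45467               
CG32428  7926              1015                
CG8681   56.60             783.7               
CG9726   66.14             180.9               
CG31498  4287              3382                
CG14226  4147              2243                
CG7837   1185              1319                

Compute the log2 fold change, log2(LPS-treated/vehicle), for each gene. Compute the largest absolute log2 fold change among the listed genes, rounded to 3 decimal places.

log2(200.0/350.9) = -0.811  (CG17931)
log2(45467/26983) = 0.753  (CG30797)
log2(1015/7926) = -2.965  (CG32428)
log2(783.7/56.60) = 3.791  (CG8681)
log2(180.9/66.14) = 1.452  (CG9726)
log2(3382/4287) = -0.342  (CG31498)
log2(2243/4147) = -0.887  (CG14226)
log2(1319/1185) = 0.155  (CG7837)
The largest magnitude belongs to CG8681.

3.791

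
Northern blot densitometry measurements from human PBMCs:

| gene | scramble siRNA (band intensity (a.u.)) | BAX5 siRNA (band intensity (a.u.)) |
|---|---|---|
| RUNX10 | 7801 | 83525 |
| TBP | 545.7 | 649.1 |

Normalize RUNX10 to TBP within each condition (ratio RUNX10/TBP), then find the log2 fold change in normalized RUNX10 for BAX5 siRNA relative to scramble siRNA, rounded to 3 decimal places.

RUNX10/TBP (scramble siRNA) = 7801 / 545.7 = 14.295
RUNX10/TBP (BAX5 siRNA) = 83525 / 649.1 = 128.68
Fold change = 128.68 / 14.295 = 9.0014
log2(9.0014) = 3.1701

3.170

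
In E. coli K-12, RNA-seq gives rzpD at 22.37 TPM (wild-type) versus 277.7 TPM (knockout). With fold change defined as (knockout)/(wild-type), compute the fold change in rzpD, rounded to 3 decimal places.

Fold change = 277.7 / 22.37 = 12.4139
rzpD is upregulated.

12.414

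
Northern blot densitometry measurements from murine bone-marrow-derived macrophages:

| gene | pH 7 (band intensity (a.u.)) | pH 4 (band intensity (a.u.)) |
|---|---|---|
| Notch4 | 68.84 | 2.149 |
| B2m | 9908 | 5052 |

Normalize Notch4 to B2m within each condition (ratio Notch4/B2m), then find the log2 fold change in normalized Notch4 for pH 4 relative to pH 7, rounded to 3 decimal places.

-4.030

Notch4/B2m (pH 7) = 68.84 / 9908 = 0.0069479
Notch4/B2m (pH 4) = 2.149 / 5052 = 0.00042538
Fold change = 0.00042538 / 0.0069479 = 0.0612
log2(0.0612) = -4.0298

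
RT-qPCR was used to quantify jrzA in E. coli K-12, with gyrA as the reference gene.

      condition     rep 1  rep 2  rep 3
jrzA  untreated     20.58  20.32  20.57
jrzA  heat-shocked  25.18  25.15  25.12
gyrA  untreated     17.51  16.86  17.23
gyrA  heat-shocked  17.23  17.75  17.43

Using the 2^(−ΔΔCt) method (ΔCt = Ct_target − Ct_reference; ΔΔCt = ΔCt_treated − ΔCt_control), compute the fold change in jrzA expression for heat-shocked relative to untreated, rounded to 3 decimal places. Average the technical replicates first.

Mean Ct: jrzA untreated 20.490; jrzA heat-shocked 25.150; gyrA untreated 17.200; gyrA heat-shocked 17.470
ΔCt(untreated) = 20.490 − 17.200 = 3.290
ΔCt(heat-shocked) = 25.150 − 17.470 = 7.680
ΔΔCt = 7.680 − 3.290 = 4.390
Fold change = 2^(−4.390) = 0.0477

0.048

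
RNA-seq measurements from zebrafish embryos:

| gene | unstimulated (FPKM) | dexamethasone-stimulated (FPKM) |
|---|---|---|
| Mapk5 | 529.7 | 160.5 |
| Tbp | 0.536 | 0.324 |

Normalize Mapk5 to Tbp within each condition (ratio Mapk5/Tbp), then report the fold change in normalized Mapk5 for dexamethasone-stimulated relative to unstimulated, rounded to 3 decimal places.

Mapk5/Tbp (unstimulated) = 529.7 / 0.536 = 988.25
Mapk5/Tbp (dexamethasone-stimulated) = 160.5 / 0.324 = 495.37
Fold change = 495.37 / 988.25 = 0.5013

0.501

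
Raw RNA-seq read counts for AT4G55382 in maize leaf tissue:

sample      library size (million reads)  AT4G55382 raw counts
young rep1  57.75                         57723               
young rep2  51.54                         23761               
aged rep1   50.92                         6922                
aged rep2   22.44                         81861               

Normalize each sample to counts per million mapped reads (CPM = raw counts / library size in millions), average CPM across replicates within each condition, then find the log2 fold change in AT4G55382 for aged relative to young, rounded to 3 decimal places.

1.373

CPM(young rep1) = 57723 / 57.75 = 999.5325
CPM(young rep2) = 23761 / 51.54 = 461.0206
CPM(aged rep1) = 6922 / 50.92 = 135.9387
CPM(aged rep2) = 81861 / 22.44 = 3647.9947
mean CPM(young) = 730.2765; mean CPM(aged) = 1891.9667
Fold change = 1891.9667 / 730.2765 = 2.59075
log2(2.59075) = 1.3734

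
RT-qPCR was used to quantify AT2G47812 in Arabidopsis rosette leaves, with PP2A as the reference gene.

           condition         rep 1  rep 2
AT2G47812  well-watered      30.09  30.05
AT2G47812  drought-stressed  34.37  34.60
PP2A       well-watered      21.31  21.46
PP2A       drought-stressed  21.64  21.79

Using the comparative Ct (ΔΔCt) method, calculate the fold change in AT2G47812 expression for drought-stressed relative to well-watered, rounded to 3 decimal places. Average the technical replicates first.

0.059

Mean Ct: AT2G47812 well-watered 30.070; AT2G47812 drought-stressed 34.485; PP2A well-watered 21.385; PP2A drought-stressed 21.715
ΔCt(well-watered) = 30.070 − 21.385 = 8.685
ΔCt(drought-stressed) = 34.485 − 21.715 = 12.770
ΔΔCt = 12.770 − 8.685 = 4.085
Fold change = 2^(−4.085) = 0.0589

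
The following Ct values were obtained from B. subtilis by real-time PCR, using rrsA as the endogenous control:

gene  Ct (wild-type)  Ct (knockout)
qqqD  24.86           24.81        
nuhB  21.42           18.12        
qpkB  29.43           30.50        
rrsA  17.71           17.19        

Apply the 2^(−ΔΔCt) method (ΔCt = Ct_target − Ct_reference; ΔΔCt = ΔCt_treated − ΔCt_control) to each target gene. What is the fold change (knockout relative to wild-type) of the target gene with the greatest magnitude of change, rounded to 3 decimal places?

qqqD: ΔΔCt = (24.81−17.19) − (24.86−17.71) = 7.62 − 7.15 = 0.47; fold change = 2^-0.47 = 0.722
nuhB: ΔΔCt = (18.12−17.19) − (21.42−17.71) = 0.93 − 3.71 = -2.78; fold change = 2^2.78 = 6.869
qpkB: ΔΔCt = (30.50−17.19) − (29.43−17.71) = 13.31 − 11.72 = 1.59; fold change = 2^-1.59 = 0.332
nuhB has the largest |ΔΔCt| = 2.78.

6.869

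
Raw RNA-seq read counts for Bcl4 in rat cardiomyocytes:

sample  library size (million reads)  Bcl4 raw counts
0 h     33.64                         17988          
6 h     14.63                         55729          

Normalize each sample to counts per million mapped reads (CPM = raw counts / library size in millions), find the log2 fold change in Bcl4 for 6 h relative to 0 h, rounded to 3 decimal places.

CPM(0 h) = 17988 / 33.64 = 534.7206
CPM(6 h) = 55729 / 14.63 = 3809.2276
Fold change = 3809.2276 / 534.7206 = 7.12377
log2(7.12377) = 2.8326

2.833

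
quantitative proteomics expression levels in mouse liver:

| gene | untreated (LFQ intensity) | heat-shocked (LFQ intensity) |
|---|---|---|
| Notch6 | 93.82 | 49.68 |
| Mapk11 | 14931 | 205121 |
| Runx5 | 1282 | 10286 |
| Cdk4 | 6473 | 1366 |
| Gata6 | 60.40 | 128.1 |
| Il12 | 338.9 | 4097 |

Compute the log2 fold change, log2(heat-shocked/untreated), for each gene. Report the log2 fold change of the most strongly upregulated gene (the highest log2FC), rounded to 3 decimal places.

log2(49.68/93.82) = -0.917  (Notch6)
log2(205121/14931) = 3.780  (Mapk11)
log2(10286/1282) = 3.004  (Runx5)
log2(1366/6473) = -2.244  (Cdk4)
log2(128.1/60.40) = 1.085  (Gata6)
log2(4097/338.9) = 3.596  (Il12)
Mapk11 is most strongly upregulated.

3.780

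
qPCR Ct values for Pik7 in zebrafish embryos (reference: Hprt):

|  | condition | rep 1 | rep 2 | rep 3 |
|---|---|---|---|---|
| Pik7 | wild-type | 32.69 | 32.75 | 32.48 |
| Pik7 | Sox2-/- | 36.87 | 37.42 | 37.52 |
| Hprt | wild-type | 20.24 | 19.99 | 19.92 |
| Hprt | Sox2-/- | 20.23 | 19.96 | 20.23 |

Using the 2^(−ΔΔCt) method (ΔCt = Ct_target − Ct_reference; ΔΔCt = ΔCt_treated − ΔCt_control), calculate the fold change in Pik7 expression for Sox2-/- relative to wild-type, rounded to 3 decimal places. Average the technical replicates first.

0.043

Mean Ct: Pik7 wild-type 32.640; Pik7 Sox2-/- 37.270; Hprt wild-type 20.050; Hprt Sox2-/- 20.140
ΔCt(wild-type) = 32.640 − 20.050 = 12.590
ΔCt(Sox2-/-) = 37.270 − 20.140 = 17.130
ΔΔCt = 17.130 − 12.590 = 4.540
Fold change = 2^(−4.540) = 0.0430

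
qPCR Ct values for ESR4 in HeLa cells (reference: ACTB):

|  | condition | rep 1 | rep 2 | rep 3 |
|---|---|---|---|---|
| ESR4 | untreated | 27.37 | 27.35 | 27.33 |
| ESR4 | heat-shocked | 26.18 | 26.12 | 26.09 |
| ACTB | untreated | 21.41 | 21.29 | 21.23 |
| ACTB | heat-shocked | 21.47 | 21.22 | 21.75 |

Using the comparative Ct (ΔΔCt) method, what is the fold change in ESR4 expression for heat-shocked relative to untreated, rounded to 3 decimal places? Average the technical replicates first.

Mean Ct: ESR4 untreated 27.350; ESR4 heat-shocked 26.130; ACTB untreated 21.310; ACTB heat-shocked 21.480
ΔCt(untreated) = 27.350 − 21.310 = 6.040
ΔCt(heat-shocked) = 26.130 − 21.480 = 4.650
ΔΔCt = 4.650 − 6.040 = -1.390
Fold change = 2^(−(-1.390)) = 2^1.390 = 2.6208

2.621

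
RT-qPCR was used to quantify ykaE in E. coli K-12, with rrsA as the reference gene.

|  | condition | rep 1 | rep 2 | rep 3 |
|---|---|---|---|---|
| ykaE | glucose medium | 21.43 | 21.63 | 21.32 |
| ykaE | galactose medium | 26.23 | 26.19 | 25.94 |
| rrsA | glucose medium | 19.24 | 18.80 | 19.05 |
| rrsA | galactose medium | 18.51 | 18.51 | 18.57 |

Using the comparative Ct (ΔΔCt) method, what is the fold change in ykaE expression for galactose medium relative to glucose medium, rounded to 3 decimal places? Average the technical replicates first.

Mean Ct: ykaE glucose medium 21.460; ykaE galactose medium 26.120; rrsA glucose medium 19.030; rrsA galactose medium 18.530
ΔCt(glucose medium) = 21.460 − 19.030 = 2.430
ΔCt(galactose medium) = 26.120 − 18.530 = 7.590
ΔΔCt = 7.590 − 2.430 = 5.160
Fold change = 2^(−5.160) = 0.0280

0.028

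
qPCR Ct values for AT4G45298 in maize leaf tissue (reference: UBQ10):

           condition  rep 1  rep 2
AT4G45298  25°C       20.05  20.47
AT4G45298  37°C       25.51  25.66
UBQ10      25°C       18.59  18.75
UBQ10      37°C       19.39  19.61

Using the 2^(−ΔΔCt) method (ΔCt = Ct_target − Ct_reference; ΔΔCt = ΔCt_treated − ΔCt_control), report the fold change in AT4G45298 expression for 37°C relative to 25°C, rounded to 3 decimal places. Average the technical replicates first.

Mean Ct: AT4G45298 25°C 20.260; AT4G45298 37°C 25.585; UBQ10 25°C 18.670; UBQ10 37°C 19.500
ΔCt(25°C) = 20.260 − 18.670 = 1.590
ΔCt(37°C) = 25.585 − 19.500 = 6.085
ΔΔCt = 6.085 − 1.590 = 4.495
Fold change = 2^(−4.495) = 0.0443

0.044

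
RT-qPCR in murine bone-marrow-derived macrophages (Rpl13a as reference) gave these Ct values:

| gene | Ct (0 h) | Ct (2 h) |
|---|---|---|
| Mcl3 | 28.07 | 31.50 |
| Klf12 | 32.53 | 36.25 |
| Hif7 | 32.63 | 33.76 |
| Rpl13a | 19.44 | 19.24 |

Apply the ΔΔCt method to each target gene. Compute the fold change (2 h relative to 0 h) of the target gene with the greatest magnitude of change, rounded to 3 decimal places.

Mcl3: ΔΔCt = (31.50−19.24) − (28.07−19.44) = 12.26 − 8.63 = 3.63; fold change = 2^-3.63 = 0.081
Klf12: ΔΔCt = (36.25−19.24) − (32.53−19.44) = 17.01 − 13.09 = 3.92; fold change = 2^-3.92 = 0.066
Hif7: ΔΔCt = (33.76−19.24) − (32.63−19.44) = 14.52 − 13.19 = 1.33; fold change = 2^-1.33 = 0.398
Klf12 has the largest |ΔΔCt| = 3.92.

0.066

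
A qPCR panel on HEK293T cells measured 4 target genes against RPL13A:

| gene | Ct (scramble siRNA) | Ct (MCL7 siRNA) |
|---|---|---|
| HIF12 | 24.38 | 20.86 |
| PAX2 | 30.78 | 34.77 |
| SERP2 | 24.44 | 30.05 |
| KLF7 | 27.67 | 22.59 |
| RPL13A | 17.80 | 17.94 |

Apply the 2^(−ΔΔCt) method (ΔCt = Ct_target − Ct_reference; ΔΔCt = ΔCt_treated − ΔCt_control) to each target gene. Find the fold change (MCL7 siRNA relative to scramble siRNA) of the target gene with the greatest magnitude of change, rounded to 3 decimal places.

HIF12: ΔΔCt = (20.86−17.94) − (24.38−17.80) = 2.92 − 6.58 = -3.66; fold change = 2^3.66 = 12.641
PAX2: ΔΔCt = (34.77−17.94) − (30.78−17.80) = 16.83 − 12.98 = 3.85; fold change = 2^-3.85 = 0.069
SERP2: ΔΔCt = (30.05−17.94) − (24.44−17.80) = 12.11 − 6.64 = 5.47; fold change = 2^-5.47 = 0.023
KLF7: ΔΔCt = (22.59−17.94) − (27.67−17.80) = 4.65 − 9.87 = -5.22; fold change = 2^5.22 = 37.271
SERP2 has the largest |ΔΔCt| = 5.47.

0.023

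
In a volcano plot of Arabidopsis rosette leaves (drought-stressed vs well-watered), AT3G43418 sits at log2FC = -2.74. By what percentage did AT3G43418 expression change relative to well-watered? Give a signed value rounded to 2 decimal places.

-85.03%

Fold change = 2^(-2.74) = 0.1497
Percent change = (FC − 1) × 100% = (0.1497 − 1) × 100 = -85.03%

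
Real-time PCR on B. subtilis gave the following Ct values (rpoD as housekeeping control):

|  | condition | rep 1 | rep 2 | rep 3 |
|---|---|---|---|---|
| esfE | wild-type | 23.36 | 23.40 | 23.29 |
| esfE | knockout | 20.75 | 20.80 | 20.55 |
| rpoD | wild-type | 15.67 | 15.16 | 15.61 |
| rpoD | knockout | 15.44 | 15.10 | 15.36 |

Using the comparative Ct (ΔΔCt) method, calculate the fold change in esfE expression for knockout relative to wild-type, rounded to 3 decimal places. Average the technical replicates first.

5.540

Mean Ct: esfE wild-type 23.350; esfE knockout 20.700; rpoD wild-type 15.480; rpoD knockout 15.300
ΔCt(wild-type) = 23.350 − 15.480 = 7.870
ΔCt(knockout) = 20.700 − 15.300 = 5.400
ΔΔCt = 5.400 − 7.870 = -2.470
Fold change = 2^(−(-2.470)) = 2^2.470 = 5.5404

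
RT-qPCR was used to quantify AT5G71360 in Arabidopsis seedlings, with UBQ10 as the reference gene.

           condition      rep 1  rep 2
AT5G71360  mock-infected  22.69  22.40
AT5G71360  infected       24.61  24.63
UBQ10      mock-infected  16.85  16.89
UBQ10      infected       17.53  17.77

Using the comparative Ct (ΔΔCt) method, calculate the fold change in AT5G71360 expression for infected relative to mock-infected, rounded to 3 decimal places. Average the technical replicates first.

0.408

Mean Ct: AT5G71360 mock-infected 22.545; AT5G71360 infected 24.620; UBQ10 mock-infected 16.870; UBQ10 infected 17.650
ΔCt(mock-infected) = 22.545 − 16.870 = 5.675
ΔCt(infected) = 24.620 − 17.650 = 6.970
ΔΔCt = 6.970 − 5.675 = 1.295
Fold change = 2^(−1.295) = 0.4075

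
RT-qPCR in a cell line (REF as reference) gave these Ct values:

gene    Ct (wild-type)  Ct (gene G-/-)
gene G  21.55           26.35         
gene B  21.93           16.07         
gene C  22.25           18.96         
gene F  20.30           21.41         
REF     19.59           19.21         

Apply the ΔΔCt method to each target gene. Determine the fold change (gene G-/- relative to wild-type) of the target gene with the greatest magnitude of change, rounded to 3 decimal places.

gene G: ΔΔCt = (26.35−19.21) − (21.55−19.59) = 7.14 − 1.96 = 5.18; fold change = 2^-5.18 = 0.028
gene B: ΔΔCt = (16.07−19.21) − (21.93−19.59) = -3.14 − 2.34 = -5.48; fold change = 2^5.48 = 44.632
gene C: ΔΔCt = (18.96−19.21) − (22.25−19.59) = -0.25 − 2.66 = -2.91; fold change = 2^2.91 = 7.516
gene F: ΔΔCt = (21.41−19.21) − (20.30−19.59) = 2.20 − 0.71 = 1.49; fold change = 2^-1.49 = 0.356
gene B has the largest |ΔΔCt| = 5.48.

44.632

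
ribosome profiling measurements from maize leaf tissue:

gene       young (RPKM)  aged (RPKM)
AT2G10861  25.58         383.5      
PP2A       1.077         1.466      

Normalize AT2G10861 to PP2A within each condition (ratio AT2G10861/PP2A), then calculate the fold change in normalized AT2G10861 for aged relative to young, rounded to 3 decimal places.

11.014

AT2G10861/PP2A (young) = 25.58 / 1.077 = 23.751
AT2G10861/PP2A (aged) = 383.5 / 1.466 = 261.6
Fold change = 261.6 / 23.751 = 11.0140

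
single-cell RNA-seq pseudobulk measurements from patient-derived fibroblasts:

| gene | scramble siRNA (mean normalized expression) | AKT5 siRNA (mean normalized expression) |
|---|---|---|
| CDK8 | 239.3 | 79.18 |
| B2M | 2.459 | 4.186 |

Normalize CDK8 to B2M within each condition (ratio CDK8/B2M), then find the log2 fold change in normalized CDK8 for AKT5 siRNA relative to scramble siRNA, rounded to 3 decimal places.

CDK8/B2M (scramble siRNA) = 239.3 / 2.459 = 97.316
CDK8/B2M (AKT5 siRNA) = 79.18 / 4.186 = 18.915
Fold change = 18.915 / 97.316 = 0.1944
log2(0.1944) = -2.3631

-2.363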